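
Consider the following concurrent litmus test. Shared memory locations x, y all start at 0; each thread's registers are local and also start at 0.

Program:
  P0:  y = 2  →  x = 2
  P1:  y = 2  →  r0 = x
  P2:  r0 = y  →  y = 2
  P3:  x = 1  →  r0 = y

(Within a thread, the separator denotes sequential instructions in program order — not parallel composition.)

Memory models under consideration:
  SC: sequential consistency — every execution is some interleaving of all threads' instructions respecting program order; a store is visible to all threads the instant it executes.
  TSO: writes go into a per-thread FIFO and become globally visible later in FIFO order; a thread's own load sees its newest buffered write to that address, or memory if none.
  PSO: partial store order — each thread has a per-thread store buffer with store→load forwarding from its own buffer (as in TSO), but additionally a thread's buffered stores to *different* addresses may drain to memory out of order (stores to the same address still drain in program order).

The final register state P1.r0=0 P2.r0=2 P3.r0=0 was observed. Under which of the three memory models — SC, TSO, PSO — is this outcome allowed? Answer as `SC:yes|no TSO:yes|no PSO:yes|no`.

SC:no TSO:yes PSO:yes

outcome vector order: (P1.r0,P2.r0,P3.r0)
under SC → (0,0,2), (0,2,2), (1,0,0), (1,0,2), (1,2,0), (1,2,2), (2,0,0), (2,0,2), (2,2,0), (2,2,2)
under TSO → (0,0,0), (0,0,2), (0,2,0), (0,2,2), (1,0,0), (1,0,2), (1,2,0), (1,2,2), (2,0,0), (2,0,2), (2,2,0), (2,2,2)
under PSO → (0,0,0), (0,0,2), (0,2,0), (0,2,2), (1,0,0), (1,0,2), (1,2,0), (1,2,2), (2,0,0), (2,0,2), (2,2,0), (2,2,2)
target (0,2,0) ∈ {TSO,PSO}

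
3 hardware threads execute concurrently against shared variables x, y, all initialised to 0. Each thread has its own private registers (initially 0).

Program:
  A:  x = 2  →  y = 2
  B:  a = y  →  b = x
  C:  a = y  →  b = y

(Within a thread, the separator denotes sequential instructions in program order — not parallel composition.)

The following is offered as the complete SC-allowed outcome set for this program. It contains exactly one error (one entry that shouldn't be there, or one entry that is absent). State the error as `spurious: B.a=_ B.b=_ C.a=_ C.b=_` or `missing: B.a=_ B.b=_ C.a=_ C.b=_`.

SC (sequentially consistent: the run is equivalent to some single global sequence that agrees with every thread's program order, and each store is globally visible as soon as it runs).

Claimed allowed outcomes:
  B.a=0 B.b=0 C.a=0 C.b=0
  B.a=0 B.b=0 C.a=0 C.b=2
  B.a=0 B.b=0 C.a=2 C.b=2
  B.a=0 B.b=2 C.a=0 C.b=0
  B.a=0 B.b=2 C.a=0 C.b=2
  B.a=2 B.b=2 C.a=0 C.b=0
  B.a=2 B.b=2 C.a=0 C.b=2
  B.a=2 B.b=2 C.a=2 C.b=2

outcome vector order: (B.a,B.b,C.a,C.b)
SC (9): <0 0 0 0>, <0 0 0 2>, <0 0 2 2>, <0 2 0 0>, <0 2 0 2>, <0 2 2 2>, <2 2 0 0>, <2 2 0 2>, <2 2 2 2>
SC∖claimed = {<0 2 2 2>}

missing: B.a=0 B.b=2 C.a=2 C.b=2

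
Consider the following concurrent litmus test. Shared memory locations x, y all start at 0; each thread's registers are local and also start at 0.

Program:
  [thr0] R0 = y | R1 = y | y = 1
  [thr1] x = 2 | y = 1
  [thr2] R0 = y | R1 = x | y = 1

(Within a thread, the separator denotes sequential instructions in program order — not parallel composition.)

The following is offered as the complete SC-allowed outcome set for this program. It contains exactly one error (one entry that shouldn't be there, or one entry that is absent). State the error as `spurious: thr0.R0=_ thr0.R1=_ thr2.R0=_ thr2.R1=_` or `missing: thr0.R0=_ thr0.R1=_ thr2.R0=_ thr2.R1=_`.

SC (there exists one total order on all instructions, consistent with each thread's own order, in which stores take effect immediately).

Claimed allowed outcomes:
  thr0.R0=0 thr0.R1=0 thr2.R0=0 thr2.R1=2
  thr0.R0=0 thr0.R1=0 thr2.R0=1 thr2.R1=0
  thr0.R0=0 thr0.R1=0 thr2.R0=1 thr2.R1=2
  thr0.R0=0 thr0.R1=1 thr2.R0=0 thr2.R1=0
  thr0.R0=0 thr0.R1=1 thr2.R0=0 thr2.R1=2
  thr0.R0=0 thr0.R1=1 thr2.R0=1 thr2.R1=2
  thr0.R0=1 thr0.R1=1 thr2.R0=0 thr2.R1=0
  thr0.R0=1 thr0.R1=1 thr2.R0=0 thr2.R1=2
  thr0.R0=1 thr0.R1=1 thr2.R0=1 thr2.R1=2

outcome vector order: (thr0.R0,thr0.R1,thr2.R0,thr2.R1)
under SC → <0 0 0 0>; <0 0 0 2>; <0 0 1 0>; <0 0 1 2>; <0 1 0 0>; <0 1 0 2>; <0 1 1 2>; <1 1 0 0>; <1 1 0 2>; <1 1 1 2>
SC∖claimed = {<0 0 0 0>}

missing: thr0.R0=0 thr0.R1=0 thr2.R0=0 thr2.R1=0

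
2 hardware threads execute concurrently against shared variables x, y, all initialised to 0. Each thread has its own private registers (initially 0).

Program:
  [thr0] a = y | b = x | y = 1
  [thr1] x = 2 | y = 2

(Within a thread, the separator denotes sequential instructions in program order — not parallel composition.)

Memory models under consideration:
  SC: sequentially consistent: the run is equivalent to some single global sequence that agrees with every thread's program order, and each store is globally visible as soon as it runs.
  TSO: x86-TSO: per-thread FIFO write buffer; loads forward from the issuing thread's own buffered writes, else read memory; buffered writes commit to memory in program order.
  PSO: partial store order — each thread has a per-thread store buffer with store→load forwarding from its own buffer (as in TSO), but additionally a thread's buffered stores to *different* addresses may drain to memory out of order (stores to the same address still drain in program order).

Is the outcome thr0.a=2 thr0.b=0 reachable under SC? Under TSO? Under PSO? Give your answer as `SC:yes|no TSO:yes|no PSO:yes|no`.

SC:no TSO:no PSO:yes

outcome vector order: (thr0.a,thr0.b)
[SC] allowed = {<0 0>, <0 2>, <2 2>}
[TSO] allowed = {<0 0>, <0 2>, <2 2>}
[PSO] allowed = {<0 0>, <0 2>, <2 0>, <2 2>}
target <2 0> ∈ {PSO}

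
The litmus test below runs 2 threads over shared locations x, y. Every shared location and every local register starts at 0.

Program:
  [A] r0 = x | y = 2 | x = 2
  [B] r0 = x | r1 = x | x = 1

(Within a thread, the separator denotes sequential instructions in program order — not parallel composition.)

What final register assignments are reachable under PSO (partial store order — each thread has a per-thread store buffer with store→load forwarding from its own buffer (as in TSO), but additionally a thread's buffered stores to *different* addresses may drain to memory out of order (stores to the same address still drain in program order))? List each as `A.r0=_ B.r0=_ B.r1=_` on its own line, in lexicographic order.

outcome vector order: (A.r0,B.r0,B.r1)
|PSO outcomes| = 4

A.r0=0 B.r0=0 B.r1=0
A.r0=0 B.r0=0 B.r1=2
A.r0=0 B.r0=2 B.r1=2
A.r0=1 B.r0=0 B.r1=0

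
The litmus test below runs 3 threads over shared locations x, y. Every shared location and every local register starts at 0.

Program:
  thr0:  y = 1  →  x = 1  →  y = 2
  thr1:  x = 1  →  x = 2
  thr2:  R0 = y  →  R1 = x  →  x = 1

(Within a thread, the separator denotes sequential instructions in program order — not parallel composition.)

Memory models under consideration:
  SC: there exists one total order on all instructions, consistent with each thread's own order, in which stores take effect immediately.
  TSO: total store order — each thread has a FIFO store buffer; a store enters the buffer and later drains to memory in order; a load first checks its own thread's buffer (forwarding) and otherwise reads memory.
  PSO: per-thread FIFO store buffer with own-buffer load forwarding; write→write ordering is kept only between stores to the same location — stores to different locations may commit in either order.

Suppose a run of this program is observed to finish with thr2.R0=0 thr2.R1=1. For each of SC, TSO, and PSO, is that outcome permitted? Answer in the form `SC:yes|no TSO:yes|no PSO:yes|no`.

outcome vector order: (thr2.R0,thr2.R1)
SC: 8 outcomes — {<0 0>, <0 1>, <0 2>, <1 0>, <1 1>, <1 2>, <2 1>, <2 2>}
TSO: 8 outcomes — {<0 0>, <0 1>, <0 2>, <1 0>, <1 1>, <1 2>, <2 1>, <2 2>}
PSO: 9 outcomes — {<0 0>, <0 1>, <0 2>, <1 0>, <1 1>, <1 2>, <2 0>, <2 1>, <2 2>}
target <0 1> ∈ {SC,TSO,PSO}

SC:yes TSO:yes PSO:yes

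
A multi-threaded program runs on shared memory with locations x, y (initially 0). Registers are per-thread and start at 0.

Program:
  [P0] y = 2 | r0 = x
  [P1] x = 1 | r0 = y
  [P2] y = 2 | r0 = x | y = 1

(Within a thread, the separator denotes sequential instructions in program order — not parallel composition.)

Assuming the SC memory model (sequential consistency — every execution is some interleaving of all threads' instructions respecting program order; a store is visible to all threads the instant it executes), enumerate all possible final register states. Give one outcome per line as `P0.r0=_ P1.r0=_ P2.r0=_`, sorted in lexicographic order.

outcome vector order: (P0.r0,P1.r0,P2.r0)
|SC outcomes| = 9

P0.r0=0 P1.r0=1 P2.r0=0
P0.r0=0 P1.r0=1 P2.r0=1
P0.r0=0 P1.r0=2 P2.r0=0
P0.r0=0 P1.r0=2 P2.r0=1
P0.r0=1 P1.r0=0 P2.r0=1
P0.r0=1 P1.r0=1 P2.r0=0
P0.r0=1 P1.r0=1 P2.r0=1
P0.r0=1 P1.r0=2 P2.r0=0
P0.r0=1 P1.r0=2 P2.r0=1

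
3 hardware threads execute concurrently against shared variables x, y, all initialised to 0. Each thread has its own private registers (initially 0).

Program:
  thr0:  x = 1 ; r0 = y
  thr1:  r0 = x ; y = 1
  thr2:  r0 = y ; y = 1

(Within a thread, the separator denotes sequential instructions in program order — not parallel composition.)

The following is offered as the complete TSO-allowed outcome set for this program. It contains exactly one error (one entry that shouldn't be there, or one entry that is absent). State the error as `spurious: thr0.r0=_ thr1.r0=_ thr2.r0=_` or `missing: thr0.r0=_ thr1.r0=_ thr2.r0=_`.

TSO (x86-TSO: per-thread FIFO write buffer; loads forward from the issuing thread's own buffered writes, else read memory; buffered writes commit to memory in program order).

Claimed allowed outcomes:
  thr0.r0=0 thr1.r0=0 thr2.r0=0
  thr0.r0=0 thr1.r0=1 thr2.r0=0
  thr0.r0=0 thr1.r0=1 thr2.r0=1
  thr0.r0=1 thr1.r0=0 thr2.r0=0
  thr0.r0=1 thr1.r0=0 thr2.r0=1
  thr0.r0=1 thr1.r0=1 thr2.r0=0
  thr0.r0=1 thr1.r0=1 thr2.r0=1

outcome vector order: (thr0.r0,thr1.r0,thr2.r0)
TSO: 8 outcomes — {000; 001; 010; 011; 100; 101; 110; 111}
TSO∖claimed = {001}

missing: thr0.r0=0 thr1.r0=0 thr2.r0=1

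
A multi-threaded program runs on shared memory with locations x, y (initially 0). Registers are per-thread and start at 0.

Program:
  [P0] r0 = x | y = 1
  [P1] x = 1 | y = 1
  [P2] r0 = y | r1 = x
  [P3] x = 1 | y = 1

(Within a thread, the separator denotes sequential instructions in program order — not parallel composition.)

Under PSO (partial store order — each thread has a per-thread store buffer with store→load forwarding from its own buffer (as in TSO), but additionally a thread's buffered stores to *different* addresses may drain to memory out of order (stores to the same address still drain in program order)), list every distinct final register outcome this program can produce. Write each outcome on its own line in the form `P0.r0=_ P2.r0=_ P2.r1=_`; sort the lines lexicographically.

outcome vector order: (P0.r0,P2.r0,P2.r1)
|PSO outcomes| = 8

P0.r0=0 P2.r0=0 P2.r1=0
P0.r0=0 P2.r0=0 P2.r1=1
P0.r0=0 P2.r0=1 P2.r1=0
P0.r0=0 P2.r0=1 P2.r1=1
P0.r0=1 P2.r0=0 P2.r1=0
P0.r0=1 P2.r0=0 P2.r1=1
P0.r0=1 P2.r0=1 P2.r1=0
P0.r0=1 P2.r0=1 P2.r1=1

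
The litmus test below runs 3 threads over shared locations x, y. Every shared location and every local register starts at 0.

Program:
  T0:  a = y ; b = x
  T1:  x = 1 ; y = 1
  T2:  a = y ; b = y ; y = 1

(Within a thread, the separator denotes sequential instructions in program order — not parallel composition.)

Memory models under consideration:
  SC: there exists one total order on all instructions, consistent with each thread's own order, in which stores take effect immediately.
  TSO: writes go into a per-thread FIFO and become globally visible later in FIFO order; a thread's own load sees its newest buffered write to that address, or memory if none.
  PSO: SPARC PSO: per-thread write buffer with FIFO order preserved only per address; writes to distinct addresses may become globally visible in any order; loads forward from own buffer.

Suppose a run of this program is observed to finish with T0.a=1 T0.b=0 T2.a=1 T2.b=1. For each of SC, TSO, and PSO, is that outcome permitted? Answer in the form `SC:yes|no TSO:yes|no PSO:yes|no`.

SC:no TSO:no PSO:yes

outcome vector order: (T0.a,T0.b,T2.a,T2.b)
under SC → 0/0/0/0; 0/0/0/1; 0/0/1/1; 0/1/0/0; 0/1/0/1; 0/1/1/1; 1/0/0/0; 1/1/0/0; 1/1/0/1; 1/1/1/1
under TSO → 0/0/0/0; 0/0/0/1; 0/0/1/1; 0/1/0/0; 0/1/0/1; 0/1/1/1; 1/0/0/0; 1/1/0/0; 1/1/0/1; 1/1/1/1
under PSO → 0/0/0/0; 0/0/0/1; 0/0/1/1; 0/1/0/0; 0/1/0/1; 0/1/1/1; 1/0/0/0; 1/0/0/1; 1/0/1/1; 1/1/0/0; 1/1/0/1; 1/1/1/1
target 1/0/1/1 ∈ {PSO}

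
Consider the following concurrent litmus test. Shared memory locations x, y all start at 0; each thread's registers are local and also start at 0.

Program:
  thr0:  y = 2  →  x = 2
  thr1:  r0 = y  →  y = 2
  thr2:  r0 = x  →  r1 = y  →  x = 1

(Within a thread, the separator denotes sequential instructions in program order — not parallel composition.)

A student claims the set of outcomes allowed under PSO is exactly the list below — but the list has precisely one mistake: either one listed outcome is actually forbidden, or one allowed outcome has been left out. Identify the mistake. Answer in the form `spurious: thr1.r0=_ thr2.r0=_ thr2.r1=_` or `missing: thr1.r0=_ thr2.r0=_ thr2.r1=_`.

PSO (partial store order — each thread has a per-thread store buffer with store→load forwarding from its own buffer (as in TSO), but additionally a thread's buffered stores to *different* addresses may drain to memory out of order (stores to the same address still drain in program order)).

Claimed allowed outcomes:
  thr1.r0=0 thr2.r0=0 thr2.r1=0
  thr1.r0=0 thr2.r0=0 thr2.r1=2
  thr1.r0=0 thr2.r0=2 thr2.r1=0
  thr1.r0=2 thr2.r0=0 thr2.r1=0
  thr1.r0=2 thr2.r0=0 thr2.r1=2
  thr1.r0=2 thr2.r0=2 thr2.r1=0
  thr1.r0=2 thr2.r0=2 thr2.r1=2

outcome vector order: (thr1.r0,thr2.r0,thr2.r1)
under PSO → 000, 002, 020, 022, 200, 202, 220, 222
PSO∖claimed = {022}

missing: thr1.r0=0 thr2.r0=2 thr2.r1=2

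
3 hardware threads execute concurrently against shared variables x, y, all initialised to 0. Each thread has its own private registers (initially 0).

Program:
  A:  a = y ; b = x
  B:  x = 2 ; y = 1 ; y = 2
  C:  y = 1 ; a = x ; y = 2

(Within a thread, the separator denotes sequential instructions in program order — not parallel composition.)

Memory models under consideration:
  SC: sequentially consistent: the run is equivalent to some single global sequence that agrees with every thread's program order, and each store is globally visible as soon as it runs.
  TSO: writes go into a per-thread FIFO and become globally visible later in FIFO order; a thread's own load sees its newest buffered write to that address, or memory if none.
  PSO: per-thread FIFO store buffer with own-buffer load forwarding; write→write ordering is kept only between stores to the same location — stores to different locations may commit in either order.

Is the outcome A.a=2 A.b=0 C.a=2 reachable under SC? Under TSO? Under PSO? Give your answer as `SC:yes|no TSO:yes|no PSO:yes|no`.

SC:no TSO:no PSO:yes

outcome vector order: (A.a,A.b,C.a)
under SC → (0,0,0) (0,0,2) (0,2,0) (0,2,2) (1,0,0) (1,0,2) (1,2,0) (1,2,2) (2,0,0) (2,2,0) (2,2,2)
under TSO → (0,0,0) (0,0,2) (0,2,0) (0,2,2) (1,0,0) (1,0,2) (1,2,0) (1,2,2) (2,0,0) (2,2,0) (2,2,2)
under PSO → (0,0,0) (0,0,2) (0,2,0) (0,2,2) (1,0,0) (1,0,2) (1,2,0) (1,2,2) (2,0,0) (2,0,2) (2,2,0) (2,2,2)
target (2,0,2) ∈ {PSO}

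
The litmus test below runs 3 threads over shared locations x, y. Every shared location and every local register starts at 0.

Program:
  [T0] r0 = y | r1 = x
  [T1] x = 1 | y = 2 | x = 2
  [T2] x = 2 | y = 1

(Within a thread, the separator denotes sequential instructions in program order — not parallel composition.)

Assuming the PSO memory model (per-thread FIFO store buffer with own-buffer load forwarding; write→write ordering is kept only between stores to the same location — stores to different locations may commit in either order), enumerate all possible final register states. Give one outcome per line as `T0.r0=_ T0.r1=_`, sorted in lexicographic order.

outcome vector order: (T0.r0,T0.r1)
|PSO outcomes| = 9

T0.r0=0 T0.r1=0
T0.r0=0 T0.r1=1
T0.r0=0 T0.r1=2
T0.r0=1 T0.r1=0
T0.r0=1 T0.r1=1
T0.r0=1 T0.r1=2
T0.r0=2 T0.r1=0
T0.r0=2 T0.r1=1
T0.r0=2 T0.r1=2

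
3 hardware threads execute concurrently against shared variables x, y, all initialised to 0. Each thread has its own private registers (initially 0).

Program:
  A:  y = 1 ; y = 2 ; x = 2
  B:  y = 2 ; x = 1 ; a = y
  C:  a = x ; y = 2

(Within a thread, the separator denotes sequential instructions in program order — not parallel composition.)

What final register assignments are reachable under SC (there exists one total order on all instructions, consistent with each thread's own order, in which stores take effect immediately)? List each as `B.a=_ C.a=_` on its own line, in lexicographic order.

outcome vector order: (B.a,C.a)
|SC outcomes| = 6

B.a=1 C.a=0
B.a=1 C.a=1
B.a=1 C.a=2
B.a=2 C.a=0
B.a=2 C.a=1
B.a=2 C.a=2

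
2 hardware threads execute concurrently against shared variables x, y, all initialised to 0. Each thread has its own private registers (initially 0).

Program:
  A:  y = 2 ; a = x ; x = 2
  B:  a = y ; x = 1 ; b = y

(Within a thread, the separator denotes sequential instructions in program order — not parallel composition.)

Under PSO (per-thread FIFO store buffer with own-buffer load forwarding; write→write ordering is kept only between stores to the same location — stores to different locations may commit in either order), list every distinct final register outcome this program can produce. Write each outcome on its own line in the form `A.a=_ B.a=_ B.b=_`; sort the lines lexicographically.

A.a=0 B.a=0 B.b=0
A.a=0 B.a=0 B.b=2
A.a=0 B.a=2 B.b=2
A.a=1 B.a=0 B.b=0
A.a=1 B.a=0 B.b=2
A.a=1 B.a=2 B.b=2

outcome vector order: (A.a,B.a,B.b)
|PSO outcomes| = 6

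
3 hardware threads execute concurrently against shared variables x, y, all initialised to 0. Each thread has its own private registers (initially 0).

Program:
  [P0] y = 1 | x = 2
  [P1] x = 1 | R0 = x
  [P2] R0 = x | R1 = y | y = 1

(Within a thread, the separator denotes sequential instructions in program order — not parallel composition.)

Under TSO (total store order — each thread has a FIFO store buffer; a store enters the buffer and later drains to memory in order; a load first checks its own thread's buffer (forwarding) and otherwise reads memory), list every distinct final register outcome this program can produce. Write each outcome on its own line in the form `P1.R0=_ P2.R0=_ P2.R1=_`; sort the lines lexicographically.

outcome vector order: (P1.R0,P2.R0,P2.R1)
|TSO outcomes| = 10

P1.R0=1 P2.R0=0 P2.R1=0
P1.R0=1 P2.R0=0 P2.R1=1
P1.R0=1 P2.R0=1 P2.R1=0
P1.R0=1 P2.R0=1 P2.R1=1
P1.R0=1 P2.R0=2 P2.R1=1
P1.R0=2 P2.R0=0 P2.R1=0
P1.R0=2 P2.R0=0 P2.R1=1
P1.R0=2 P2.R0=1 P2.R1=0
P1.R0=2 P2.R0=1 P2.R1=1
P1.R0=2 P2.R0=2 P2.R1=1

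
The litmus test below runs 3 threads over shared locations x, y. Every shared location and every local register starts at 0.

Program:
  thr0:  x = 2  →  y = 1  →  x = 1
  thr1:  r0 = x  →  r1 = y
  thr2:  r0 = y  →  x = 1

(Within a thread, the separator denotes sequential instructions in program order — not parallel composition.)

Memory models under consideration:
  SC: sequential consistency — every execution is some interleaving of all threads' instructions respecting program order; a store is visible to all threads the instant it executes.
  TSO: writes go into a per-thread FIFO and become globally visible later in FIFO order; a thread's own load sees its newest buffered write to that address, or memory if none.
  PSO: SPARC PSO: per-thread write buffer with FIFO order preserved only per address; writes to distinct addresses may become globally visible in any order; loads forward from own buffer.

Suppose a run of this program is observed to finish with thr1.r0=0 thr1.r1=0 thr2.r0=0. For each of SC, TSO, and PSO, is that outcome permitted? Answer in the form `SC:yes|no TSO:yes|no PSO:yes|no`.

SC:yes TSO:yes PSO:yes

outcome vector order: (thr1.r0,thr1.r1,thr2.r0)
under SC → 0/0/0, 0/0/1, 0/1/0, 0/1/1, 1/0/0, 1/1/0, 1/1/1, 2/0/0, 2/0/1, 2/1/0, 2/1/1
under TSO → 0/0/0, 0/0/1, 0/1/0, 0/1/1, 1/0/0, 1/1/0, 1/1/1, 2/0/0, 2/0/1, 2/1/0, 2/1/1
under PSO → 0/0/0, 0/0/1, 0/1/0, 0/1/1, 1/0/0, 1/0/1, 1/1/0, 1/1/1, 2/0/0, 2/0/1, 2/1/0, 2/1/1
target 0/0/0 ∈ {SC,TSO,PSO}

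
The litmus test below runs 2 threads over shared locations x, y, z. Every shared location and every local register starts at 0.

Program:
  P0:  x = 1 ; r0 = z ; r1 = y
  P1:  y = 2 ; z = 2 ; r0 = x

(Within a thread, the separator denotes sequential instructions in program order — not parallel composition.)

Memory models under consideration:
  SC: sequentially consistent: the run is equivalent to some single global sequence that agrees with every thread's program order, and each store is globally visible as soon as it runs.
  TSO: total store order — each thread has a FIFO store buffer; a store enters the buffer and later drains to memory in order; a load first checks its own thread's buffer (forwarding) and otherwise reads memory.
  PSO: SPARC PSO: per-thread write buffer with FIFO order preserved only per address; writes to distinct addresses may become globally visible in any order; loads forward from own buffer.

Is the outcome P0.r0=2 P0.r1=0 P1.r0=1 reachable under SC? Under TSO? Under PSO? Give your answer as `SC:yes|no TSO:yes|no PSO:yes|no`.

SC:no TSO:no PSO:yes

outcome vector order: (P0.r0,P0.r1,P1.r0)
under SC → <0 0 1> <0 2 1> <2 2 0> <2 2 1>
under TSO → <0 0 0> <0 0 1> <0 2 0> <0 2 1> <2 2 0> <2 2 1>
under PSO → <0 0 0> <0 0 1> <0 2 0> <0 2 1> <2 0 0> <2 0 1> <2 2 0> <2 2 1>
target <2 0 1> ∈ {PSO}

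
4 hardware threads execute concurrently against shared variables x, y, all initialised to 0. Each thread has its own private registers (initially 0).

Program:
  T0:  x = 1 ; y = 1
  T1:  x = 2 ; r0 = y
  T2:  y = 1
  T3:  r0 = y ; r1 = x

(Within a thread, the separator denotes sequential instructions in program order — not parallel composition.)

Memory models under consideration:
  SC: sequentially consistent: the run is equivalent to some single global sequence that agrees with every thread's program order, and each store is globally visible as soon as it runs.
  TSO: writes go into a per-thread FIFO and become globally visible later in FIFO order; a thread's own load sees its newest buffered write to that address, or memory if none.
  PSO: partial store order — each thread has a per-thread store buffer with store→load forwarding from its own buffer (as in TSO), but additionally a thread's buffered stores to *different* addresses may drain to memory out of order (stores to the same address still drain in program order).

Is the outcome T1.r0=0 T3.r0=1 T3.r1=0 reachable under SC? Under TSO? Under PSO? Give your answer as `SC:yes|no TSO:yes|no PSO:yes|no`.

SC:no TSO:yes PSO:yes

outcome vector order: (T1.r0,T3.r0,T3.r1)
SC (11): <0 0 0>, <0 0 1>, <0 0 2>, <0 1 1>, <0 1 2>, <1 0 0>, <1 0 1>, <1 0 2>, <1 1 0>, <1 1 1>, <1 1 2>
TSO (12): <0 0 0>, <0 0 1>, <0 0 2>, <0 1 0>, <0 1 1>, <0 1 2>, <1 0 0>, <1 0 1>, <1 0 2>, <1 1 0>, <1 1 1>, <1 1 2>
PSO (12): <0 0 0>, <0 0 1>, <0 0 2>, <0 1 0>, <0 1 1>, <0 1 2>, <1 0 0>, <1 0 1>, <1 0 2>, <1 1 0>, <1 1 1>, <1 1 2>
target <0 1 0> ∈ {TSO,PSO}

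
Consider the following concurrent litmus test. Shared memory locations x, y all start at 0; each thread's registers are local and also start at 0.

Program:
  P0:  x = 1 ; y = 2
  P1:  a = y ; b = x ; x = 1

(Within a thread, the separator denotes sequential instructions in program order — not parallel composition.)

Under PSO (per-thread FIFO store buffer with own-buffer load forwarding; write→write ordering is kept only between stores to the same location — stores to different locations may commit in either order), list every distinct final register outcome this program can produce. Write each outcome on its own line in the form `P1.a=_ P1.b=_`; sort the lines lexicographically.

P1.a=0 P1.b=0
P1.a=0 P1.b=1
P1.a=2 P1.b=0
P1.a=2 P1.b=1

outcome vector order: (P1.a,P1.b)
|PSO outcomes| = 4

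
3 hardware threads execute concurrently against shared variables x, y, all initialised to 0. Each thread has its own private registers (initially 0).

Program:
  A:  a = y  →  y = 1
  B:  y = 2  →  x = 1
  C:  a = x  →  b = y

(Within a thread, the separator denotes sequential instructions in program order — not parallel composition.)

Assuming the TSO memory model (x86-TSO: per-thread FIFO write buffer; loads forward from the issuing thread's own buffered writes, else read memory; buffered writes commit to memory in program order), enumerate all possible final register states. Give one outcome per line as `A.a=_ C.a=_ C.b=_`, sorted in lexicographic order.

A.a=0 C.a=0 C.b=0
A.a=0 C.a=0 C.b=1
A.a=0 C.a=0 C.b=2
A.a=0 C.a=1 C.b=1
A.a=0 C.a=1 C.b=2
A.a=2 C.a=0 C.b=0
A.a=2 C.a=0 C.b=1
A.a=2 C.a=0 C.b=2
A.a=2 C.a=1 C.b=1
A.a=2 C.a=1 C.b=2

outcome vector order: (A.a,C.a,C.b)
|TSO outcomes| = 10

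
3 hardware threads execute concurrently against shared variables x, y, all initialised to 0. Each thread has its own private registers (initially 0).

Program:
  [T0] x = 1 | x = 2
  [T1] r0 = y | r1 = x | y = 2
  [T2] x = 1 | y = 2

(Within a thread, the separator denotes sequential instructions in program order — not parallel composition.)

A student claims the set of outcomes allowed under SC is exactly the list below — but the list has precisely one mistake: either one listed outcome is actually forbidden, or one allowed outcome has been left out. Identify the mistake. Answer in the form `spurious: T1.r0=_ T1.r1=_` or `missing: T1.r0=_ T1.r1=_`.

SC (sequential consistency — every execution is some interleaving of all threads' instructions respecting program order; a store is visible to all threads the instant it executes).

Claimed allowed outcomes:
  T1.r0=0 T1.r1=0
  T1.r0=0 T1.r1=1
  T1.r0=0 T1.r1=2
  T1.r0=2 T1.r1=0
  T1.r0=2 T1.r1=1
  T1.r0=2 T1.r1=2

spurious: T1.r0=2 T1.r1=0

outcome vector order: (T1.r0,T1.r1)
SC (5): <0 0>; <0 1>; <0 2>; <2 1>; <2 2>
claimed∖SC = {<2 0>}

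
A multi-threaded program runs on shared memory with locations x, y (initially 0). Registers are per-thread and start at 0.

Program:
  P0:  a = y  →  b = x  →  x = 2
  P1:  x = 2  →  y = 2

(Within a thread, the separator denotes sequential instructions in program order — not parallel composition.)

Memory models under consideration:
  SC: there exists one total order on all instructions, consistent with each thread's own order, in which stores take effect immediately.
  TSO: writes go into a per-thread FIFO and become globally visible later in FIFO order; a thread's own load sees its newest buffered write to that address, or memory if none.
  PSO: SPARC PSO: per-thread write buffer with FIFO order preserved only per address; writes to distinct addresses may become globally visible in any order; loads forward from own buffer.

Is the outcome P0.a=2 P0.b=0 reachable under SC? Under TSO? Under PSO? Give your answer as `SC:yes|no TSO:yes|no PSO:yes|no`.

outcome vector order: (P0.a,P0.b)
under SC → <0 0>; <0 2>; <2 2>
under TSO → <0 0>; <0 2>; <2 2>
under PSO → <0 0>; <0 2>; <2 0>; <2 2>
target <2 0> ∈ {PSO}

SC:no TSO:no PSO:yes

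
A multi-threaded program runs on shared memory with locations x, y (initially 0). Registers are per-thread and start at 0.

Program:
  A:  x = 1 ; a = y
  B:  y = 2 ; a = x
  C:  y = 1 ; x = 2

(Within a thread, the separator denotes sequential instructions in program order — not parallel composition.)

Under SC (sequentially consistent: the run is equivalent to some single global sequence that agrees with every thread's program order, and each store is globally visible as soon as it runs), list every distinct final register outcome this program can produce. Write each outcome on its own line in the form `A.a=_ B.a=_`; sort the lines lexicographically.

A.a=0 B.a=1
A.a=0 B.a=2
A.a=1 B.a=0
A.a=1 B.a=1
A.a=1 B.a=2
A.a=2 B.a=0
A.a=2 B.a=1
A.a=2 B.a=2

outcome vector order: (A.a,B.a)
|SC outcomes| = 8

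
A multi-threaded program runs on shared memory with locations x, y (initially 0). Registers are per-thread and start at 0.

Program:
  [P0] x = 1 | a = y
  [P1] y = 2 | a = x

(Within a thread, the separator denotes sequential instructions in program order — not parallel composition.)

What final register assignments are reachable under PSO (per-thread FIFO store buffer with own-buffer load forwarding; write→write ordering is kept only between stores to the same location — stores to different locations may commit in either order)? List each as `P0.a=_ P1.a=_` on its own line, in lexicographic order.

outcome vector order: (P0.a,P1.a)
|PSO outcomes| = 4

P0.a=0 P1.a=0
P0.a=0 P1.a=1
P0.a=2 P1.a=0
P0.a=2 P1.a=1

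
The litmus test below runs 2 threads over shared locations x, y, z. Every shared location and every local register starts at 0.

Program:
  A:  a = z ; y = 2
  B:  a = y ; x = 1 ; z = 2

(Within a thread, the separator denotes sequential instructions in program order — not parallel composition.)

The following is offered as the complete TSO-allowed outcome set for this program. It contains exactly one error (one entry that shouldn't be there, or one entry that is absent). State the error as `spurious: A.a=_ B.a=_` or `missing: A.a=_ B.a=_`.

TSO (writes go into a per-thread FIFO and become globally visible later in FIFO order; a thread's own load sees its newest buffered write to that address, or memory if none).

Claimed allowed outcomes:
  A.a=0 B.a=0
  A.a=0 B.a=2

outcome vector order: (A.a,B.a)
[TSO] allowed = {(0,0), (0,2), (2,0)}
TSO∖claimed = {(2,0)}

missing: A.a=2 B.a=0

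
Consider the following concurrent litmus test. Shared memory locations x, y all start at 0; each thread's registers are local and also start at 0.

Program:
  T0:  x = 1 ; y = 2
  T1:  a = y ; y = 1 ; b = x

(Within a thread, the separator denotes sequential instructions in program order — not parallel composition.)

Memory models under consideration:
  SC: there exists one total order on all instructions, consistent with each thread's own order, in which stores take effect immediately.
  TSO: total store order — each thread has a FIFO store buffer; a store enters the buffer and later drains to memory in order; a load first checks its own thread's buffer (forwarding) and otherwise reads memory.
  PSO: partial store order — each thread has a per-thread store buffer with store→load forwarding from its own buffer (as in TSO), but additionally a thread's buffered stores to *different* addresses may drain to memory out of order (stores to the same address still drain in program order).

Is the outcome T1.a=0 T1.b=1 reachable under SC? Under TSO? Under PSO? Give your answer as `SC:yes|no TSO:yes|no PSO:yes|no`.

outcome vector order: (T1.a,T1.b)
SC: 3 outcomes — {00 01 21}
TSO: 3 outcomes — {00 01 21}
PSO: 4 outcomes — {00 01 20 21}
target 01 ∈ {SC,TSO,PSO}

SC:yes TSO:yes PSO:yes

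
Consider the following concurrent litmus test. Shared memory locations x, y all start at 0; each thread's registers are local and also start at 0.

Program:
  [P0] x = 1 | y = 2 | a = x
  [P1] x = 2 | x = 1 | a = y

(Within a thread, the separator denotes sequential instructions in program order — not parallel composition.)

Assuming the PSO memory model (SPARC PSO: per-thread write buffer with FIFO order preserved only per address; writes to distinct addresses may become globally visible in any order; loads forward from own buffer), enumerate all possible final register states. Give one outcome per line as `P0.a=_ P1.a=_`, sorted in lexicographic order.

P0.a=1 P1.a=0
P0.a=1 P1.a=2
P0.a=2 P1.a=0
P0.a=2 P1.a=2

outcome vector order: (P0.a,P1.a)
|PSO outcomes| = 4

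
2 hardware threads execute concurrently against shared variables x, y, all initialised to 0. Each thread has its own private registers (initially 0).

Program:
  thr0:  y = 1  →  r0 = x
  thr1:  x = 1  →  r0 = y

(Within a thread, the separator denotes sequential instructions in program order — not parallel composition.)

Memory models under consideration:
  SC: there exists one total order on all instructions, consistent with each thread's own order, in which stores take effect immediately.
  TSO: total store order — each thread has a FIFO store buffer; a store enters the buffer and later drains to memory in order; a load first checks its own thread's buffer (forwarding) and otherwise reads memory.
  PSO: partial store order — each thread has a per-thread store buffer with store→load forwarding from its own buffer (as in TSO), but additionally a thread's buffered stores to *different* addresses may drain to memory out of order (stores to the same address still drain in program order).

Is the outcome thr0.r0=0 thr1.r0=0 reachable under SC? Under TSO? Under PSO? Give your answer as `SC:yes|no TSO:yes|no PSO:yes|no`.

outcome vector order: (thr0.r0,thr1.r0)
[SC] allowed = {(0,1); (1,0); (1,1)}
[TSO] allowed = {(0,0); (0,1); (1,0); (1,1)}
[PSO] allowed = {(0,0); (0,1); (1,0); (1,1)}
target (0,0) ∈ {TSO,PSO}

SC:no TSO:yes PSO:yes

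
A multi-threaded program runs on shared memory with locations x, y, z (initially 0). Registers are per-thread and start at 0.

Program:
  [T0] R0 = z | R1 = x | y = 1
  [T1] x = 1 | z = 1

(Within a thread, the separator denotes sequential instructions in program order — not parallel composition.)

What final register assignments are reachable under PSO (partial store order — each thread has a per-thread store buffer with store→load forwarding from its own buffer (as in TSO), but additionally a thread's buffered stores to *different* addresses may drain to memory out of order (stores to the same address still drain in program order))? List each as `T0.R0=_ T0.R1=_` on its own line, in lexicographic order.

T0.R0=0 T0.R1=0
T0.R0=0 T0.R1=1
T0.R0=1 T0.R1=0
T0.R0=1 T0.R1=1

outcome vector order: (T0.R0,T0.R1)
|PSO outcomes| = 4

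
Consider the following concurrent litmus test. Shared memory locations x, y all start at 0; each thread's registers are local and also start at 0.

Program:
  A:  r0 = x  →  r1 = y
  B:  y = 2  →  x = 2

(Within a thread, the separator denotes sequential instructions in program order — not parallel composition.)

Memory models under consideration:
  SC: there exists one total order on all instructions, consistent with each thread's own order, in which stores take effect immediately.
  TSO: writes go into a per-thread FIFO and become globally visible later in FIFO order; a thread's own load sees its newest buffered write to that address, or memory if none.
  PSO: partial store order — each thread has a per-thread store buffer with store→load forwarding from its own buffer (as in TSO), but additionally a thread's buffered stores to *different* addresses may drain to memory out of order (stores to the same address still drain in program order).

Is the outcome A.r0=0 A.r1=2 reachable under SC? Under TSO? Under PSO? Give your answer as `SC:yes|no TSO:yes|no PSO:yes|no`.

SC:yes TSO:yes PSO:yes

outcome vector order: (A.r0,A.r1)
SC: 3 outcomes — {0/0; 0/2; 2/2}
TSO: 3 outcomes — {0/0; 0/2; 2/2}
PSO: 4 outcomes — {0/0; 0/2; 2/0; 2/2}
target 0/2 ∈ {SC,TSO,PSO}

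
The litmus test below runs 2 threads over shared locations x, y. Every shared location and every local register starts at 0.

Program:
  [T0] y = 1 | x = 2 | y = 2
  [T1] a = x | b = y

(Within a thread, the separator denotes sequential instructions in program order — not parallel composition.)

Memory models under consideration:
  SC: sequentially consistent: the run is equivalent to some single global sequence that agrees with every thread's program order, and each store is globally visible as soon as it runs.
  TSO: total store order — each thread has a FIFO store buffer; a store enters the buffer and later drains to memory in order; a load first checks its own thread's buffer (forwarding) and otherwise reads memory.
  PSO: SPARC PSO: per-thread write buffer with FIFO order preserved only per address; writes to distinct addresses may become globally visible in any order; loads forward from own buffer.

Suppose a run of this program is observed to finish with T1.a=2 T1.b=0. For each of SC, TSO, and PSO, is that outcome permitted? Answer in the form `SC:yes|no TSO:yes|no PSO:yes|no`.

outcome vector order: (T1.a,T1.b)
[SC] allowed = {(0,0) (0,1) (0,2) (2,1) (2,2)}
[TSO] allowed = {(0,0) (0,1) (0,2) (2,1) (2,2)}
[PSO] allowed = {(0,0) (0,1) (0,2) (2,0) (2,1) (2,2)}
target (2,0) ∈ {PSO}

SC:no TSO:no PSO:yes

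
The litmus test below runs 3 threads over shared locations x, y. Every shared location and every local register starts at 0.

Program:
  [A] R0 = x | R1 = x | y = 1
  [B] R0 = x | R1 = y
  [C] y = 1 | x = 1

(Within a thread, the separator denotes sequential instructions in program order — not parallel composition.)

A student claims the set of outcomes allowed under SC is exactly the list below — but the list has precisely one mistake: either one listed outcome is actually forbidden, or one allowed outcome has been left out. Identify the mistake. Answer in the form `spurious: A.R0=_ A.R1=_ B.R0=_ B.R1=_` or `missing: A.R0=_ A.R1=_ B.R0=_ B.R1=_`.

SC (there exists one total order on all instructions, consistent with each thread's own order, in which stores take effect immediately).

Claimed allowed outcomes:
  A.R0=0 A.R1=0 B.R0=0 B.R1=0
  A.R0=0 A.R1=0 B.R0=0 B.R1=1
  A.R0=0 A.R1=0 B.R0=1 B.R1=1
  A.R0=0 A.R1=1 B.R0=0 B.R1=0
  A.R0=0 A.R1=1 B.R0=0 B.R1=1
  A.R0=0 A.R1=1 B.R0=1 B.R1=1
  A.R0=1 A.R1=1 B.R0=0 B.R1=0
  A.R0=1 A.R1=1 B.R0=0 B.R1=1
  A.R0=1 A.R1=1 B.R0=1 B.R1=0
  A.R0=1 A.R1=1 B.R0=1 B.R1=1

outcome vector order: (A.R0,A.R1,B.R0,B.R1)
[SC] allowed = {<0 0 0 0> <0 0 0 1> <0 0 1 1> <0 1 0 0> <0 1 0 1> <0 1 1 1> <1 1 0 0> <1 1 0 1> <1 1 1 1>}
claimed∖SC = {<1 1 1 0>}

spurious: A.R0=1 A.R1=1 B.R0=1 B.R1=0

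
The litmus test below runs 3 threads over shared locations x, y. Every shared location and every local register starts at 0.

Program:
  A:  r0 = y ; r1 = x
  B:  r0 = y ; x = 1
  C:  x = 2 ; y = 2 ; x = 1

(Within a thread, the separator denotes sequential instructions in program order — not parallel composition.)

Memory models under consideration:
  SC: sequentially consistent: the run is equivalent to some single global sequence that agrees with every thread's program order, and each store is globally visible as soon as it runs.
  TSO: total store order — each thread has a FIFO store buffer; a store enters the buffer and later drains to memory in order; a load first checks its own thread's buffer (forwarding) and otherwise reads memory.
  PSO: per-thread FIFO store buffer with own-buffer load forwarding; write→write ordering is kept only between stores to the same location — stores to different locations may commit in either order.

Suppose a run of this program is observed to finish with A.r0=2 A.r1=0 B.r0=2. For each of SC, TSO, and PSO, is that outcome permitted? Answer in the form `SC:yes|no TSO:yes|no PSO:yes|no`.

outcome vector order: (A.r0,A.r1,B.r0)
under SC → <0 0 0>; <0 0 2>; <0 1 0>; <0 1 2>; <0 2 0>; <0 2 2>; <2 1 0>; <2 1 2>; <2 2 0>; <2 2 2>
under TSO → <0 0 0>; <0 0 2>; <0 1 0>; <0 1 2>; <0 2 0>; <0 2 2>; <2 1 0>; <2 1 2>; <2 2 0>; <2 2 2>
under PSO → <0 0 0>; <0 0 2>; <0 1 0>; <0 1 2>; <0 2 0>; <0 2 2>; <2 0 0>; <2 0 2>; <2 1 0>; <2 1 2>; <2 2 0>; <2 2 2>
target <2 0 2> ∈ {PSO}

SC:no TSO:no PSO:yes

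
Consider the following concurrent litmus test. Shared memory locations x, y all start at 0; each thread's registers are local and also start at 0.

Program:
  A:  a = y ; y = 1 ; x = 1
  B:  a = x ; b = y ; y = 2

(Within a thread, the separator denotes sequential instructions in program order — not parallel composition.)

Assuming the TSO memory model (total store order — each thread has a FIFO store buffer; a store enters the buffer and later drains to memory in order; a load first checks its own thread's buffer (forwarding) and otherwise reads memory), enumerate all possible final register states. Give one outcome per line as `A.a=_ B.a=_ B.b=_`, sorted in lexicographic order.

A.a=0 B.a=0 B.b=0
A.a=0 B.a=0 B.b=1
A.a=0 B.a=1 B.b=1
A.a=2 B.a=0 B.b=0

outcome vector order: (A.a,B.a,B.b)
|TSO outcomes| = 4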